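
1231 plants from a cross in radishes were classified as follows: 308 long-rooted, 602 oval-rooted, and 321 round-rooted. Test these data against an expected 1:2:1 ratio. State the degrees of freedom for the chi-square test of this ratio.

2

A goodness-of-fit test with 3 phenotype classes has df = 3 − 1 = 2.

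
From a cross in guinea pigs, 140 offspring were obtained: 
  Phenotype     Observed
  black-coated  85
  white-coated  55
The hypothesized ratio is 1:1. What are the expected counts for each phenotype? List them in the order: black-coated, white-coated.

70, 70

Expected counts for N = 140 under a 1:1 ratio (total parts = 2):
  black-coated: 140 × 1/2 = 70
  white-coated: 140 × 1/2 = 70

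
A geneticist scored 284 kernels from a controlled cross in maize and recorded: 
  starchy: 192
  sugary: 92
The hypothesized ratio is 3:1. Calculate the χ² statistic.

8.282

Under the 3:1 hypothesis (Σ ratio = 4, N = 284):
  starchy: 284 × 3/4 = 213
  sugary: 284 × 1/4 = 71
χ² = Σ (O − E)² / E
  starchy: (192 − 213)² / 213 = 2.0704
  sugary: (92 − 71)² / 71 = 6.2113
χ² = 2.0704 + 6.2113 = 8.2817 ≈ 8.282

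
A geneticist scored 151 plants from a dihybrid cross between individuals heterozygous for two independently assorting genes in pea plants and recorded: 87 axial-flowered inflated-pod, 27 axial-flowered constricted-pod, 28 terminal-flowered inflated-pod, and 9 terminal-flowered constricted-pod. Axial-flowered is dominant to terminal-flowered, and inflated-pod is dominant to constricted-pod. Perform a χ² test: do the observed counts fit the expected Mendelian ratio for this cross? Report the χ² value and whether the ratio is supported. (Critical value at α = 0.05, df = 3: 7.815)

A dihybrid F₂ with independent assortment and complete dominance at both loci gives a 9:3:3:1 phenotypic ratio.
Expected counts for N = 151 under a 9:3:3:1 ratio (total parts = 16):
  axial-flowered inflated-pod: 151 × 9/16 = 84.9375
  axial-flowered constricted-pod: 151 × 3/16 = 28.3125
  terminal-flowered inflated-pod: 151 × 3/16 = 28.3125
  terminal-flowered constricted-pod: 151 × 1/16 = 9.4375
χ² = Σ (O − E)² / E
  axial-flowered inflated-pod: (87 − 84.9375)² / 84.9375 = 0.0501
  axial-flowered constricted-pod: (27 − 28.3125)² / 28.3125 = 0.0608
  terminal-flowered inflated-pod: (28 − 28.3125)² / 28.3125 = 0.0034
  terminal-flowered constricted-pod: (9 − 9.4375)² / 9.4375 = 0.0203
χ² = 0.0501 + 0.0608 + 0.0034 + 0.0203 = 0.1346 ≈ 0.135
Degrees of freedom = 4 − 1 = 3; critical value at α = 0.05 is 7.815.
Since 0.135 < 7.815, we fail to reject the null hypothesis — the data are consistent with the 9:3:3:1 ratio.

0.135; consistent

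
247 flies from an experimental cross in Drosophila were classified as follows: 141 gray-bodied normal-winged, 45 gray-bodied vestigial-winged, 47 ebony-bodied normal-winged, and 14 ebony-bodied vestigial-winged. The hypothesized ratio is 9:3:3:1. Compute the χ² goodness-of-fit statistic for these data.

Total ratio parts = 16. Expected numbers out of 247:
  gray-bodied normal-winged: 247 × 9/16 = 138.9375
  gray-bodied vestigial-winged: 247 × 3/16 = 46.3125
  ebony-bodied normal-winged: 247 × 3/16 = 46.3125
  ebony-bodied vestigial-winged: 247 × 1/16 = 15.4375
χ² = Σ (O − E)² / E
  gray-bodied normal-winged: (141 − 138.9375)² / 138.9375 = 0.0306
  gray-bodied vestigial-winged: (45 − 46.3125)² / 46.3125 = 0.0372
  ebony-bodied normal-winged: (47 − 46.3125)² / 46.3125 = 0.0102
  ebony-bodied vestigial-winged: (14 − 15.4375)² / 15.4375 = 0.1339
χ² = 0.0306 + 0.0372 + 0.0102 + 0.1339 = 0.2119 ≈ 0.212

0.212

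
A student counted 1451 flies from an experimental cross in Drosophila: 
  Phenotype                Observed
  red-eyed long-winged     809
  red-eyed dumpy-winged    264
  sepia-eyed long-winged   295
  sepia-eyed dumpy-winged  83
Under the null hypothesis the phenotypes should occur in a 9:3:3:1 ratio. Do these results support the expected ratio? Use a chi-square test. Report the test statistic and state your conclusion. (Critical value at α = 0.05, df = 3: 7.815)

The 9:3:3:1 ratio has 16 parts, so with N = 1451 the expected counts are:
  red-eyed long-winged: 1451 × 9/16 = 816.1875
  red-eyed dumpy-winged: 1451 × 3/16 = 272.0625
  sepia-eyed long-winged: 1451 × 3/16 = 272.0625
  sepia-eyed dumpy-winged: 1451 × 1/16 = 90.6875
χ² = Σ (O − E)² / E
  red-eyed long-winged: (809 − 816.1875)² / 816.1875 = 0.0633
  red-eyed dumpy-winged: (264 − 272.0625)² / 272.0625 = 0.2389
  sepia-eyed long-winged: (295 − 272.0625)² / 272.0625 = 1.9339
  sepia-eyed dumpy-winged: (83 − 90.6875)² / 90.6875 = 0.6517
χ² = 0.0633 + 0.2389 + 1.9339 + 0.6517 = 2.8878 ≈ 2.888
Degrees of freedom = 4 − 1 = 3; critical value at α = 0.05 is 7.815.
Since 2.888 < 7.815, we fail to reject the null hypothesis — the data are consistent with the 9:3:3:1 ratio.

2.888; consistent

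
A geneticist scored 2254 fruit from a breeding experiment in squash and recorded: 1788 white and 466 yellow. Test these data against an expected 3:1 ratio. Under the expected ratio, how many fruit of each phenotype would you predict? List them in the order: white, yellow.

Expected counts for N = 2254 under a 3:1 ratio (total parts = 4):
  white: 2254 × 3/4 = 1690.5
  yellow: 2254 × 1/4 = 563.5

1690.5, 563.5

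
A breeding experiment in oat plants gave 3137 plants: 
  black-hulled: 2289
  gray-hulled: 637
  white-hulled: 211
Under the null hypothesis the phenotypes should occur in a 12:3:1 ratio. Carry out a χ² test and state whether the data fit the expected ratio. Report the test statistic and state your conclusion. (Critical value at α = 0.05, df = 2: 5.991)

6.916; not consistent

Under the 12:3:1 hypothesis (Σ ratio = 16, N = 3137):
  black-hulled: 3137 × 12/16 = 2352.75
  gray-hulled: 3137 × 3/16 = 588.1875
  white-hulled: 3137 × 1/16 = 196.0625
χ² = Σ (O − E)² / E
  black-hulled: (2289 − 2352.75)² / 2352.75 = 1.7274
  gray-hulled: (637 − 588.1875)² / 588.1875 = 4.0509
  white-hulled: (211 − 196.0625)² / 196.0625 = 1.1380
χ² = 1.7274 + 4.0509 + 1.1380 = 6.9163 ≈ 6.916
Degrees of freedom = 3 − 1 = 2; critical value at α = 0.05 is 5.991.
Since 6.916 > 5.991, we reject the null hypothesis — the data do not fit the 12:3:1 ratio.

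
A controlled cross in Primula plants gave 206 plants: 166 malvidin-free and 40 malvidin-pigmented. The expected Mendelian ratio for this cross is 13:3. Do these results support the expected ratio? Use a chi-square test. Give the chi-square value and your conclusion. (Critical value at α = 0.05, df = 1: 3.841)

Expected counts for N = 206 under a 13:3 ratio (total parts = 16):
  malvidin-free: 206 × 13/16 = 167.375
  malvidin-pigmented: 206 × 3/16 = 38.625
χ² = Σ (O − E)² / E
  malvidin-free: (166 − 167.375)² / 167.375 = 0.0113
  malvidin-pigmented: (40 − 38.625)² / 38.625 = 0.0489
χ² = 0.0113 + 0.0489 = 0.0602 ≈ 0.060
Degrees of freedom = 2 − 1 = 1; critical value at α = 0.05 is 3.841.
Since 0.060 < 3.841, we fail to reject the null hypothesis — the data are consistent with the 13:3 ratio.

0.060; consistent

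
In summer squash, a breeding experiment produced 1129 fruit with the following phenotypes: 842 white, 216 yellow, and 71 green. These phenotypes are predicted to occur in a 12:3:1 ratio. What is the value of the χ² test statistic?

0.117

The 12:3:1 ratio has 16 parts, so with N = 1129 the expected counts are:
  white: 1129 × 12/16 = 846.75
  yellow: 1129 × 3/16 = 211.6875
  green: 1129 × 1/16 = 70.5625
χ² = Σ (O − E)² / E
  white: (842 − 846.75)² / 846.75 = 0.0266
  yellow: (216 − 211.6875)² / 211.6875 = 0.0879
  green: (71 − 70.5625)² / 70.5625 = 0.0027
χ² = 0.0266 + 0.0879 + 0.0027 = 0.1172 ≈ 0.117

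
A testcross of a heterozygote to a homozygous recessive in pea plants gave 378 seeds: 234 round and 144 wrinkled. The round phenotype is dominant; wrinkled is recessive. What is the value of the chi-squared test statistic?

A testcross of a heterozygote (Aa × aa) gives a 1:1 phenotypic ratio.
Expected counts for N = 378 under a 1:1 ratio (total parts = 2):
  round: 378 × 1/2 = 189
  wrinkled: 378 × 1/2 = 189
χ² = Σ (O − E)² / E
  round: (234 − 189)² / 189 = 10.7143
  wrinkled: (144 − 189)² / 189 = 10.7143
χ² = 10.7143 + 10.7143 = 21.4286 ≈ 21.429

21.429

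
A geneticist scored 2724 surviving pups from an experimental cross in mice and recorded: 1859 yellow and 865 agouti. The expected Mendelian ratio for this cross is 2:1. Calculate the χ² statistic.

Total ratio parts = 3. Expected numbers out of 2724:
  yellow: 2724 × 2/3 = 1816
  agouti: 2724 × 1/3 = 908
χ² = Σ (O − E)² / E
  yellow: (1859 − 1816)² / 1816 = 1.0182
  agouti: (865 − 908)² / 908 = 2.0363
χ² = 1.0182 + 2.0363 = 3.0545 ≈ 3.055

3.055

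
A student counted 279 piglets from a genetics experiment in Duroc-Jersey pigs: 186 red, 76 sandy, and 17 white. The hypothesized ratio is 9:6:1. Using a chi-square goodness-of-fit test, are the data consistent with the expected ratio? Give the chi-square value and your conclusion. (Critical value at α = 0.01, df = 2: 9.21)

Under the 9:6:1 hypothesis (Σ ratio = 16, N = 279):
  red: 279 × 9/16 = 156.9375
  sandy: 279 × 6/16 = 104.625
  white: 279 × 1/16 = 17.4375
χ² = Σ (O − E)² / E
  red: (186 − 156.9375)² / 156.9375 = 5.3819
  sandy: (76 − 104.625)² / 104.625 = 7.8317
  white: (17 − 17.4375)² / 17.4375 = 0.0110
χ² = 5.3819 + 7.8317 + 0.0110 = 13.2246 ≈ 13.225
Degrees of freedom = 3 − 1 = 2; critical value at α = 0.01 is 9.21.
Since 13.225 > 9.21, we reject the null hypothesis — the data do not fit the 9:6:1 ratio.

13.225; not consistent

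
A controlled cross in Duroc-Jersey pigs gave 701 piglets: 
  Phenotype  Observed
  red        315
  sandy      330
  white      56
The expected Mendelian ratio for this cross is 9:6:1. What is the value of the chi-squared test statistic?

36.484

Total ratio parts = 16. Expected numbers out of 701:
  red: 701 × 9/16 = 394.3125
  sandy: 701 × 6/16 = 262.875
  white: 701 × 1/16 = 43.8125
χ² = Σ (O − E)² / E
  red: (315 − 394.3125)² / 394.3125 = 15.9530
  sandy: (330 − 262.875)² / 262.875 = 17.1403
  white: (56 − 43.8125)² / 43.8125 = 3.3902
χ² = 15.9530 + 17.1403 + 3.3902 = 36.4835 ≈ 36.484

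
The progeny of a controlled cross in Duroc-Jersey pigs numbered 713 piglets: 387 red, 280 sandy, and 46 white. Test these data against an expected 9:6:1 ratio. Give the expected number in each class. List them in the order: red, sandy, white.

401.0625, 267.375, 44.5625

Total ratio parts = 16. Expected numbers out of 713:
  red: 713 × 9/16 = 401.0625
  sandy: 713 × 6/16 = 267.375
  white: 713 × 1/16 = 44.5625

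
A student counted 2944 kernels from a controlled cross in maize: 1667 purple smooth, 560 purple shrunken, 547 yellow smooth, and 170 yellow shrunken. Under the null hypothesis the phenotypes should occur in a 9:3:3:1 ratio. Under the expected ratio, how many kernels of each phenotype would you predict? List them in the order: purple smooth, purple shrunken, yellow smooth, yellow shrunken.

The 9:3:3:1 ratio has 16 parts, so with N = 2944 the expected counts are:
  purple smooth: 2944 × 9/16 = 1656
  purple shrunken: 2944 × 3/16 = 552
  yellow smooth: 2944 × 3/16 = 552
  yellow shrunken: 2944 × 1/16 = 184

1656, 552, 552, 184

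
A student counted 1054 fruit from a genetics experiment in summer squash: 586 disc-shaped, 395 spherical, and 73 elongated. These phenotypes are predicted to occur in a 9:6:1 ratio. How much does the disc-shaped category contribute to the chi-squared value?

Expected counts for N = 1054 under a 9:6:1 ratio (total parts = 16):
  disc-shaped: 1054 × 9/16 = 592.875
  spherical: 1054 × 6/16 = 395.25
  elongated: 1054 × 1/16 = 65.875
Contribution of disc-shaped: (586 − 592.875)² / 592.875 = 0.0797

0.080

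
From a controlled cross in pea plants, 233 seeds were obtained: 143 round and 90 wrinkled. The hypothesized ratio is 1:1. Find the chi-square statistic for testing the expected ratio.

12.056

The 1:1 ratio has 2 parts, so with N = 233 the expected counts are:
  round: 233 × 1/2 = 116.5
  wrinkled: 233 × 1/2 = 116.5
χ² = Σ (O − E)² / E
  round: (143 − 116.5)² / 116.5 = 6.0279
  wrinkled: (90 − 116.5)² / 116.5 = 6.0279
χ² = 6.0279 + 6.0279 = 12.0558 ≈ 12.056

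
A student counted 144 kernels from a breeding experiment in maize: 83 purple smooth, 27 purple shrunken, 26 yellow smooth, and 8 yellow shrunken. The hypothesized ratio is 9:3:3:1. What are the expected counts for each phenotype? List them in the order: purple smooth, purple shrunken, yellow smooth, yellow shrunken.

81, 27, 27, 9

The 9:3:3:1 ratio has 16 parts, so with N = 144 the expected counts are:
  purple smooth: 144 × 9/16 = 81
  purple shrunken: 144 × 3/16 = 27
  yellow smooth: 144 × 3/16 = 27
  yellow shrunken: 144 × 1/16 = 9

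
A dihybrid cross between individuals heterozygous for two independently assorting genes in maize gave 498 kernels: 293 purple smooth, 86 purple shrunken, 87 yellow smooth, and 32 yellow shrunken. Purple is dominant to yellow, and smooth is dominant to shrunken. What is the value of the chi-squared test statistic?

1.634

A dihybrid F₂ with independent assortment and complete dominance at both loci gives a 9:3:3:1 phenotypic ratio.
Expected counts for N = 498 under a 9:3:3:1 ratio (total parts = 16):
  purple smooth: 498 × 9/16 = 280.125
  purple shrunken: 498 × 3/16 = 93.375
  yellow smooth: 498 × 3/16 = 93.375
  yellow shrunken: 498 × 1/16 = 31.125
χ² = Σ (O − E)² / E
  purple smooth: (293 − 280.125)² / 280.125 = 0.5918
  purple shrunken: (86 − 93.375)² / 93.375 = 0.5825
  yellow smooth: (87 − 93.375)² / 93.375 = 0.4352
  yellow shrunken: (32 − 31.125)² / 31.125 = 0.0246
χ² = 0.5918 + 0.5825 + 0.4352 + 0.0246 = 1.6341 ≈ 1.634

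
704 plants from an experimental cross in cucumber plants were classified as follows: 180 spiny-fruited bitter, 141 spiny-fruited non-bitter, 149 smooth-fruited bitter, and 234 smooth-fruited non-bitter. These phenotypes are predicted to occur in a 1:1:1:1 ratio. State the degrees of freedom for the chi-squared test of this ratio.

A goodness-of-fit test with 4 phenotype classes has df = 4 − 1 = 3.

3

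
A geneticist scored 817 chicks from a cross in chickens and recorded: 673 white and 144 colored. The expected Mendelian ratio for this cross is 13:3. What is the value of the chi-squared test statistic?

0.678

Expected counts for N = 817 under a 13:3 ratio (total parts = 16):
  white: 817 × 13/16 = 663.8125
  colored: 817 × 3/16 = 153.1875
χ² = Σ (O − E)² / E
  white: (673 − 663.8125)² / 663.8125 = 0.1272
  colored: (144 − 153.1875)² / 153.1875 = 0.5510
χ² = 0.1272 + 0.5510 = 0.6782 ≈ 0.678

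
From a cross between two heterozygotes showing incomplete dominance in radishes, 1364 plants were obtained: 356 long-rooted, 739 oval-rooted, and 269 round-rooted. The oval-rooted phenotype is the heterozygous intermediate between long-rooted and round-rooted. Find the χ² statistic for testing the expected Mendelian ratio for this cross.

20.626

With incomplete dominance, a heterozygote × heterozygote cross gives a 1:2:1 phenotypic ratio.
Expected counts for N = 1364 under a 1:2:1 ratio (total parts = 4):
  long-rooted: 1364 × 1/4 = 341
  oval-rooted: 1364 × 2/4 = 682
  round-rooted: 1364 × 1/4 = 341
χ² = Σ (O − E)² / E
  long-rooted: (356 − 341)² / 341 = 0.6598
  oval-rooted: (739 − 682)² / 682 = 4.7639
  round-rooted: (269 − 341)² / 341 = 15.2023
χ² = 0.6598 + 4.7639 + 15.2023 = 20.626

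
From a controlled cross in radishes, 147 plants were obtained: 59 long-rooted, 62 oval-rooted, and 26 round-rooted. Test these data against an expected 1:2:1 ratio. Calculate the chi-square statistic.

18.415

Expected counts for N = 147 under a 1:2:1 ratio (total parts = 4):
  long-rooted: 147 × 1/4 = 36.75
  oval-rooted: 147 × 2/4 = 73.5
  round-rooted: 147 × 1/4 = 36.75
χ² = Σ (O − E)² / E
  long-rooted: (59 − 36.75)² / 36.75 = 13.4711
  oval-rooted: (62 − 73.5)² / 73.5 = 1.7993
  round-rooted: (26 − 36.75)² / 36.75 = 3.1446
χ² = 13.4711 + 1.7993 + 3.1446 = 18.415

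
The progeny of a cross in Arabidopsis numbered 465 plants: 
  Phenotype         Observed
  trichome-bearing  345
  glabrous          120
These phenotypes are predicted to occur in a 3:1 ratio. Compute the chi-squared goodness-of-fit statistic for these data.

Total ratio parts = 4. Expected numbers out of 465:
  trichome-bearing: 465 × 3/4 = 348.75
  glabrous: 465 × 1/4 = 116.25
χ² = Σ (O − E)² / E
  trichome-bearing: (345 − 348.75)² / 348.75 = 0.0403
  glabrous: (120 − 116.25)² / 116.25 = 0.1210
χ² = 0.0403 + 0.1210 = 0.1613 ≈ 0.161

0.161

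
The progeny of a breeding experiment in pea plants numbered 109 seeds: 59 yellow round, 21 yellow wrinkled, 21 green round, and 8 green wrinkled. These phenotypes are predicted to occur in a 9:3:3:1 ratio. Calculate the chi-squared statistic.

Total ratio parts = 16. Expected numbers out of 109:
  yellow round: 109 × 9/16 = 61.3125
  yellow wrinkled: 109 × 3/16 = 20.4375
  green round: 109 × 3/16 = 20.4375
  green wrinkled: 109 × 1/16 = 6.8125
χ² = Σ (O − E)² / E
  yellow round: (59 − 61.3125)² / 61.3125 = 0.0872
  yellow wrinkled: (21 − 20.4375)² / 20.4375 = 0.0155
  green round: (21 − 20.4375)² / 20.4375 = 0.0155
  green wrinkled: (8 − 6.8125)² / 6.8125 = 0.2070
χ² = 0.0872 + 0.0155 + 0.0155 + 0.2070 = 0.3252 ≈ 0.325

0.325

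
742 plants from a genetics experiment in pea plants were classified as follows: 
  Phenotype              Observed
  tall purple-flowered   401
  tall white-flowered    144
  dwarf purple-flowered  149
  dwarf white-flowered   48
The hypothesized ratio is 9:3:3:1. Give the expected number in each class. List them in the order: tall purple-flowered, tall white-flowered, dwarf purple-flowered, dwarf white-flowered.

417.375, 139.125, 139.125, 46.375

Total ratio parts = 16. Expected numbers out of 742:
  tall purple-flowered: 742 × 9/16 = 417.375
  tall white-flowered: 742 × 3/16 = 139.125
  dwarf purple-flowered: 742 × 3/16 = 139.125
  dwarf white-flowered: 742 × 1/16 = 46.375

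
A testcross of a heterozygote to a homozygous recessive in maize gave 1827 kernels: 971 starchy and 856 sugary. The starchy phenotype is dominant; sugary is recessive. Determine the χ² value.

7.239

A testcross of a heterozygote (Aa × aa) gives a 1:1 phenotypic ratio.
Expected counts for N = 1827 under a 1:1 ratio (total parts = 2):
  starchy: 1827 × 1/2 = 913.5
  sugary: 1827 × 1/2 = 913.5
χ² = Σ (O − E)² / E
  starchy: (971 − 913.5)² / 913.5 = 3.6193
  sugary: (856 − 913.5)² / 913.5 = 3.6193
χ² = 3.6193 + 3.6193 = 7.2386 ≈ 7.239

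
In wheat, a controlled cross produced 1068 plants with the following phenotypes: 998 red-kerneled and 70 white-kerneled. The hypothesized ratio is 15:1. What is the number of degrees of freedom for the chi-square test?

1

A goodness-of-fit test with 2 phenotype classes has df = 2 − 1 = 1.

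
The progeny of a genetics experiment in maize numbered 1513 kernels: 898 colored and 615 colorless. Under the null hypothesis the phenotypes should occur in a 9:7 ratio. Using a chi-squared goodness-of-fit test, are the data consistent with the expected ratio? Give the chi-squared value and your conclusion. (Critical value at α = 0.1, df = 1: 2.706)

5.917; not consistent

The 9:7 ratio has 16 parts, so with N = 1513 the expected counts are:
  colored: 1513 × 9/16 = 851.0625
  colorless: 1513 × 7/16 = 661.9375
χ² = Σ (O − E)² / E
  colored: (898 − 851.0625)² / 851.0625 = 2.5887
  colorless: (615 − 661.9375)² / 661.9375 = 3.3283
χ² = 2.5887 + 3.3283 = 5.917
Degrees of freedom = 2 − 1 = 1; critical value at α = 0.1 is 2.706.
Since 5.917 > 2.706, we reject the null hypothesis — the data do not fit the 9:7 ratio.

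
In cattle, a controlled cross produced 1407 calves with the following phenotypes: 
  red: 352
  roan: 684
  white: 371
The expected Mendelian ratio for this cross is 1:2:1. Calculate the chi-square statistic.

Under the 1:2:1 hypothesis (Σ ratio = 4, N = 1407):
  red: 1407 × 1/4 = 351.75
  roan: 1407 × 2/4 = 703.5
  white: 1407 × 1/4 = 351.75
χ² = Σ (O − E)² / E
  red: (352 − 351.75)² / 351.75 = 0.0002
  roan: (684 − 703.5)² / 703.5 = 0.5405
  white: (371 − 351.75)² / 351.75 = 1.0535
χ² = 0.0002 + 0.5405 + 1.0535 = 1.5942 ≈ 1.594

1.594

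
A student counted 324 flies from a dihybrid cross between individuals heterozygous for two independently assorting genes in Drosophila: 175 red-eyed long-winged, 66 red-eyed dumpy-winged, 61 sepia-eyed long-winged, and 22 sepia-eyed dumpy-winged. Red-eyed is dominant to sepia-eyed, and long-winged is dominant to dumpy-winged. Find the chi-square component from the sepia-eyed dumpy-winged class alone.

0.151

A dihybrid F₂ with independent assortment and complete dominance at both loci gives a 9:3:3:1 phenotypic ratio.
Under the 9:3:3:1 hypothesis (Σ ratio = 16, N = 324):
  red-eyed long-winged: 324 × 9/16 = 182.25
  red-eyed dumpy-winged: 324 × 3/16 = 60.75
  sepia-eyed long-winged: 324 × 3/16 = 60.75
  sepia-eyed dumpy-winged: 324 × 1/16 = 20.25
Contribution of sepia-eyed dumpy-winged: (22 − 20.25)² / 20.25 = 0.1512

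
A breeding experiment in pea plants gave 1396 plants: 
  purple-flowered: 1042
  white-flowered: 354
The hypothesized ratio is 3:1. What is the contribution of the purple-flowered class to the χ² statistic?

The 3:1 ratio has 4 parts, so with N = 1396 the expected counts are:
  purple-flowered: 1396 × 3/4 = 1047
  white-flowered: 1396 × 1/4 = 349
Contribution of purple-flowered: (1042 − 1047)² / 1047 = 0.0239

0.024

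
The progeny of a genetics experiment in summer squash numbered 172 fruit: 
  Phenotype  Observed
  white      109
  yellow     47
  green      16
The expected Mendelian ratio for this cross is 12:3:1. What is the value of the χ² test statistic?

12.411

Under the 12:3:1 hypothesis (Σ ratio = 16, N = 172):
  white: 172 × 12/16 = 129
  yellow: 172 × 3/16 = 32.25
  green: 172 × 1/16 = 10.75
χ² = Σ (O − E)² / E
  white: (109 − 129)² / 129 = 3.1008
  yellow: (47 − 32.25)² / 32.25 = 6.7461
  green: (16 − 10.75)² / 10.75 = 2.5640
χ² = 3.1008 + 6.7461 + 2.5640 = 12.4109 ≈ 12.411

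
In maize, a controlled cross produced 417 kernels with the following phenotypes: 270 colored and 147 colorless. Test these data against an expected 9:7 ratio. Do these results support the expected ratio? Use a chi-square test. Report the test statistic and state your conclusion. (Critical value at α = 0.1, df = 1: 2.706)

Under the 9:7 hypothesis (Σ ratio = 16, N = 417):
  colored: 417 × 9/16 = 234.5625
  colorless: 417 × 7/16 = 182.4375
χ² = Σ (O − E)² / E
  colored: (270 − 234.5625)² / 234.5625 = 5.3539
  colorless: (147 − 182.4375)² / 182.4375 = 6.8835
χ² = 5.3539 + 6.8835 = 12.2374 ≈ 12.237
Degrees of freedom = 2 − 1 = 1; critical value at α = 0.1 is 2.706.
Since 12.237 > 2.706, we reject the null hypothesis — the data do not fit the 9:7 ratio.

12.237; not consistent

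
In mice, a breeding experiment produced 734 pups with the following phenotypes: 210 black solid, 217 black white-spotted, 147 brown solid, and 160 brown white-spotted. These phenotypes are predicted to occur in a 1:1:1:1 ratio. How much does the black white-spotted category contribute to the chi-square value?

6.116

Under the 1:1:1:1 hypothesis (Σ ratio = 4, N = 734):
  black solid: 734 × 1/4 = 183.5
  black white-spotted: 734 × 1/4 = 183.5
  brown solid: 734 × 1/4 = 183.5
  brown white-spotted: 734 × 1/4 = 183.5
Contribution of black white-spotted: (217 − 183.5)² / 183.5 = 6.1158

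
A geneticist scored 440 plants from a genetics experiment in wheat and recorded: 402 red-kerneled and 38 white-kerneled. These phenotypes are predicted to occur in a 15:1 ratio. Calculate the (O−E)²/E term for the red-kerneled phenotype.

0.267

The 15:1 ratio has 16 parts, so with N = 440 the expected counts are:
  red-kerneled: 440 × 15/16 = 412.5
  white-kerneled: 440 × 1/16 = 27.5
Contribution of red-kerneled: (402 − 412.5)² / 412.5 = 0.2673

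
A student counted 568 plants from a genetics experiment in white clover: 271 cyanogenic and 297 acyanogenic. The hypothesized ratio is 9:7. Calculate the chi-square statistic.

16.828

Under the 9:7 hypothesis (Σ ratio = 16, N = 568):
  cyanogenic: 568 × 9/16 = 319.5
  acyanogenic: 568 × 7/16 = 248.5
χ² = Σ (O − E)² / E
  cyanogenic: (271 − 319.5)² / 319.5 = 7.3623
  acyanogenic: (297 − 248.5)² / 248.5 = 9.4658
χ² = 7.3623 + 9.4658 = 16.8281 ≈ 16.828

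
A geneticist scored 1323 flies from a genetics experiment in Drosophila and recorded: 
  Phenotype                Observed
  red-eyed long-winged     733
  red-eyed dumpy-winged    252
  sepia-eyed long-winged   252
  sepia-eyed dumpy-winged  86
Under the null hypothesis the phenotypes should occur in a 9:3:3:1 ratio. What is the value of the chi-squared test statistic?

0.426

Expected counts for N = 1323 under a 9:3:3:1 ratio (total parts = 16):
  red-eyed long-winged: 1323 × 9/16 = 744.1875
  red-eyed dumpy-winged: 1323 × 3/16 = 248.0625
  sepia-eyed long-winged: 1323 × 3/16 = 248.0625
  sepia-eyed dumpy-winged: 1323 × 1/16 = 82.6875
χ² = Σ (O − E)² / E
  red-eyed long-winged: (733 − 744.1875)² / 744.1875 = 0.1682
  red-eyed dumpy-winged: (252 − 248.0625)² / 248.0625 = 0.0625
  sepia-eyed long-winged: (252 − 248.0625)² / 248.0625 = 0.0625
  sepia-eyed dumpy-winged: (86 − 82.6875)² / 82.6875 = 0.1327
χ² = 0.1682 + 0.0625 + 0.0625 + 0.1327 = 0.4259 ≈ 0.426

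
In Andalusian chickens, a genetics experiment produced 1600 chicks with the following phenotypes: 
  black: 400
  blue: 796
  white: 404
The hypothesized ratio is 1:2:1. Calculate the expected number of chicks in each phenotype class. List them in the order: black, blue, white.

The 1:2:1 ratio has 4 parts, so with N = 1600 the expected counts are:
  black: 1600 × 1/4 = 400
  blue: 1600 × 2/4 = 800
  white: 1600 × 1/4 = 400

400, 800, 400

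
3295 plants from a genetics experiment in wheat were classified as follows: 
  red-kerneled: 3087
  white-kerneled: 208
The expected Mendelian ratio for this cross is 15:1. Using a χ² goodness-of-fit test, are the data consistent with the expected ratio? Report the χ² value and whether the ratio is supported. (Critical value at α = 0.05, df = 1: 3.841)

Expected counts for N = 3295 under a 15:1 ratio (total parts = 16):
  red-kerneled: 3295 × 15/16 = 3089.0625
  white-kerneled: 3295 × 1/16 = 205.9375
χ² = Σ (O − E)² / E
  red-kerneled: (3087 − 3089.0625)² / 3089.0625 = 0.0014
  white-kerneled: (208 − 205.9375)² / 205.9375 = 0.0207
χ² = 0.0014 + 0.0207 = 0.0221 ≈ 0.022
Degrees of freedom = 2 − 1 = 1; critical value at α = 0.05 is 3.841.
Since 0.022 < 3.841, we fail to reject the null hypothesis — the data are consistent with the 15:1 ratio.

0.022; consistent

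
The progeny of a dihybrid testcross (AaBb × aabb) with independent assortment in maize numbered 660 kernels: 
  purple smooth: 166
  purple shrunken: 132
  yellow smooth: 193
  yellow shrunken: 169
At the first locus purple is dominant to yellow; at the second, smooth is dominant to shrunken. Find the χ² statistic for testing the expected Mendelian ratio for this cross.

11.455

A dihybrid testcross with independent assortment gives a 1:1:1:1 ratio.
Total ratio parts = 4. Expected numbers out of 660:
  purple smooth: 660 × 1/4 = 165
  purple shrunken: 660 × 1/4 = 165
  yellow smooth: 660 × 1/4 = 165
  yellow shrunken: 660 × 1/4 = 165
χ² = Σ (O − E)² / E
  purple smooth: (166 − 165)² / 165 = 0.0061
  purple shrunken: (132 − 165)² / 165 = 6.6000
  yellow smooth: (193 − 165)² / 165 = 4.7515
  yellow shrunken: (169 − 165)² / 165 = 0.0970
χ² = 0.0061 + 6.6000 + 4.7515 + 0.0970 = 11.4546 ≈ 11.455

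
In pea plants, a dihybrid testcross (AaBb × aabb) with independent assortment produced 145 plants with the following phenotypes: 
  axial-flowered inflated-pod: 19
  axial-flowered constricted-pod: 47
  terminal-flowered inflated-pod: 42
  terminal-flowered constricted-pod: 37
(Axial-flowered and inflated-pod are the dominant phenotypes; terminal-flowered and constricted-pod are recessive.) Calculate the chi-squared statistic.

12.324

A dihybrid testcross with independent assortment gives a 1:1:1:1 ratio.
Expected counts for N = 145 under a 1:1:1:1 ratio (total parts = 4):
  axial-flowered inflated-pod: 145 × 1/4 = 36.25
  axial-flowered constricted-pod: 145 × 1/4 = 36.25
  terminal-flowered inflated-pod: 145 × 1/4 = 36.25
  terminal-flowered constricted-pod: 145 × 1/4 = 36.25
χ² = Σ (O − E)² / E
  axial-flowered inflated-pod: (19 − 36.25)² / 36.25 = 8.2086
  axial-flowered constricted-pod: (47 − 36.25)² / 36.25 = 3.1879
  terminal-flowered inflated-pod: (42 − 36.25)² / 36.25 = 0.9121
  terminal-flowered constricted-pod: (37 − 36.25)² / 36.25 = 0.0155
χ² = 8.2086 + 3.1879 + 0.9121 + 0.0155 = 12.3241 ≈ 12.324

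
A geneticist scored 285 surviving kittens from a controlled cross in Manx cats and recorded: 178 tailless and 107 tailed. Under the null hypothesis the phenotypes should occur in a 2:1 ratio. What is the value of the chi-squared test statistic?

Total ratio parts = 3. Expected numbers out of 285:
  tailless: 285 × 2/3 = 190
  tailed: 285 × 1/3 = 95
χ² = Σ (O − E)² / E
  tailless: (178 − 190)² / 190 = 0.7579
  tailed: (107 − 95)² / 95 = 1.5158
χ² = 0.7579 + 1.5158 = 2.2737 ≈ 2.274

2.274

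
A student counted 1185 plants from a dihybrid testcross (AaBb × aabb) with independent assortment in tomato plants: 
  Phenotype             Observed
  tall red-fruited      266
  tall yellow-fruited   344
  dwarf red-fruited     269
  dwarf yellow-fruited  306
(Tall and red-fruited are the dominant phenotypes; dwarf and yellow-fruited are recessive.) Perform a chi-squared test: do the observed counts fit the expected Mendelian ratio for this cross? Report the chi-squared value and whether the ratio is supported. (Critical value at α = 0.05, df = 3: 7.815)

A dihybrid testcross with independent assortment gives a 1:1:1:1 ratio.
The 1:1:1:1 ratio has 4 parts, so with N = 1185 the expected counts are:
  tall red-fruited: 1185 × 1/4 = 296.25
  tall yellow-fruited: 1185 × 1/4 = 296.25
  dwarf red-fruited: 1185 × 1/4 = 296.25
  dwarf yellow-fruited: 1185 × 1/4 = 296.25
χ² = Σ (O − E)² / E
  tall red-fruited: (266 − 296.25)² / 296.25 = 3.0888
  tall yellow-fruited: (344 − 296.25)² / 296.25 = 7.6964
  dwarf red-fruited: (269 − 296.25)² / 296.25 = 2.5065
  dwarf yellow-fruited: (306 − 296.25)² / 296.25 = 0.3209
χ² = 3.0888 + 7.6964 + 2.5065 + 0.3209 = 13.6126 ≈ 13.613
Degrees of freedom = 4 − 1 = 3; critical value at α = 0.05 is 7.815.
Since 13.613 > 7.815, we reject the null hypothesis — the data do not fit the 1:1:1:1 ratio.

13.613; not consistent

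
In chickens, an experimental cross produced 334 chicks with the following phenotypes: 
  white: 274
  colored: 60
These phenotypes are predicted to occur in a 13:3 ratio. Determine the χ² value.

0.135

Total ratio parts = 16. Expected numbers out of 334:
  white: 334 × 13/16 = 271.375
  colored: 334 × 3/16 = 62.625
χ² = Σ (O − E)² / E
  white: (274 − 271.375)² / 271.375 = 0.0254
  colored: (60 − 62.625)² / 62.625 = 0.1100
χ² = 0.0254 + 0.1100 = 0.1354 ≈ 0.135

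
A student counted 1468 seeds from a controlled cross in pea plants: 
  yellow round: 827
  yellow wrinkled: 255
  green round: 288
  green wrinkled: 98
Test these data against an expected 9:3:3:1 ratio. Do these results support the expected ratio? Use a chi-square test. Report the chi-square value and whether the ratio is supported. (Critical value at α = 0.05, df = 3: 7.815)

2.508; consistent

Under the 9:3:3:1 hypothesis (Σ ratio = 16, N = 1468):
  yellow round: 1468 × 9/16 = 825.75
  yellow wrinkled: 1468 × 3/16 = 275.25
  green round: 1468 × 3/16 = 275.25
  green wrinkled: 1468 × 1/16 = 91.75
χ² = Σ (O − E)² / E
  yellow round: (827 − 825.75)² / 825.75 = 0.0019
  yellow wrinkled: (255 − 275.25)² / 275.25 = 1.4898
  green round: (288 − 275.25)² / 275.25 = 0.5906
  green wrinkled: (98 − 91.75)² / 91.75 = 0.4257
χ² = 0.0019 + 1.4898 + 0.5906 + 0.4257 = 2.508
Degrees of freedom = 4 − 1 = 3; critical value at α = 0.05 is 7.815.
Since 2.508 < 7.815, we fail to reject the null hypothesis — the data are consistent with the 9:3:3:1 ratio.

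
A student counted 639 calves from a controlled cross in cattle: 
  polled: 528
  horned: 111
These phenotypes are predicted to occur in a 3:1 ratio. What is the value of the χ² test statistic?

Under the 3:1 hypothesis (Σ ratio = 4, N = 639):
  polled: 639 × 3/4 = 479.25
  horned: 639 × 1/4 = 159.75
χ² = Σ (O − E)² / E
  polled: (528 − 479.25)² / 479.25 = 4.9589
  horned: (111 − 159.75)² / 159.75 = 14.8768
χ² = 4.9589 + 14.8768 = 19.8357 ≈ 19.836

19.836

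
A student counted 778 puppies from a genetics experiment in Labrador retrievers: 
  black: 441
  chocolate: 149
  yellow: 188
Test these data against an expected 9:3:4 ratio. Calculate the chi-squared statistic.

0.310

Total ratio parts = 16. Expected numbers out of 778:
  black: 778 × 9/16 = 437.625
  chocolate: 778 × 3/16 = 145.875
  yellow: 778 × 4/16 = 194.5
χ² = Σ (O − E)² / E
  black: (441 − 437.625)² / 437.625 = 0.0260
  chocolate: (149 − 145.875)² / 145.875 = 0.0669
  yellow: (188 − 194.5)² / 194.5 = 0.2172
χ² = 0.0260 + 0.0669 + 0.2172 = 0.3101 ≈ 0.310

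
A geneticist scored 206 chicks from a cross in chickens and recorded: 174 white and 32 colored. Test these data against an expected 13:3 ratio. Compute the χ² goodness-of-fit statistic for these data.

Total ratio parts = 16. Expected numbers out of 206:
  white: 206 × 13/16 = 167.375
  colored: 206 × 3/16 = 38.625
χ² = Σ (O − E)² / E
  white: (174 − 167.375)² / 167.375 = 0.2622
  colored: (32 − 38.625)² / 38.625 = 1.1363
χ² = 0.2622 + 1.1363 = 1.3985 ≈ 1.399

1.399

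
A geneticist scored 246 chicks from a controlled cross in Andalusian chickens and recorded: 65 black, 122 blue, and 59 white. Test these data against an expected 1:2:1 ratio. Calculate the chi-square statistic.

0.309

Under the 1:2:1 hypothesis (Σ ratio = 4, N = 246):
  black: 246 × 1/4 = 61.5
  blue: 246 × 2/4 = 123
  white: 246 × 1/4 = 61.5
χ² = Σ (O − E)² / E
  black: (65 − 61.5)² / 61.5 = 0.1992
  blue: (122 − 123)² / 123 = 0.0081
  white: (59 − 61.5)² / 61.5 = 0.1016
χ² = 0.1992 + 0.0081 + 0.1016 = 0.3089 ≈ 0.309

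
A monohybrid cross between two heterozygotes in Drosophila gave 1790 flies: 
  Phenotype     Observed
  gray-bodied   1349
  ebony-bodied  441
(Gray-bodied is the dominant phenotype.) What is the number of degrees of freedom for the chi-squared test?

1

For a monohybrid cross between heterozygotes with complete dominance, the expected phenotypic ratio is 3:1.
A goodness-of-fit test with 2 phenotype classes has df = 2 − 1 = 1.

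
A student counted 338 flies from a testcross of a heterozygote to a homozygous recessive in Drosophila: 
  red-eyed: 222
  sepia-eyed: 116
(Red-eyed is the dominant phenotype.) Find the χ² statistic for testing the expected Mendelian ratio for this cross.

A testcross of a heterozygote (Aa × aa) gives a 1:1 phenotypic ratio.
Expected counts for N = 338 under a 1:1 ratio (total parts = 2):
  red-eyed: 338 × 1/2 = 169
  sepia-eyed: 338 × 1/2 = 169
χ² = Σ (O − E)² / E
  red-eyed: (222 − 169)² / 169 = 16.6213
  sepia-eyed: (116 − 169)² / 169 = 16.6213
χ² = 16.6213 + 16.6213 = 33.2426 ≈ 33.243

33.243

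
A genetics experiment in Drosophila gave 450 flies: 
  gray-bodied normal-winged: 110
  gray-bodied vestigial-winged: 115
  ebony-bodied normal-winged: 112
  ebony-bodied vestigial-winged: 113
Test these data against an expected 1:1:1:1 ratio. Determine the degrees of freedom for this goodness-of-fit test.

3

A goodness-of-fit test with 4 phenotype classes has df = 4 − 1 = 3.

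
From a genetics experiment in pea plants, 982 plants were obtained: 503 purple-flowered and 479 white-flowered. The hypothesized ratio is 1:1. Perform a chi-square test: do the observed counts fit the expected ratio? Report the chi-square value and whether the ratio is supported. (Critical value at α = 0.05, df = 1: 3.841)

0.587; consistent

Expected counts for N = 982 under a 1:1 ratio (total parts = 2):
  purple-flowered: 982 × 1/2 = 491
  white-flowered: 982 × 1/2 = 491
χ² = Σ (O − E)² / E
  purple-flowered: (503 − 491)² / 491 = 0.2933
  white-flowered: (479 − 491)² / 491 = 0.2933
χ² = 0.2933 + 0.2933 = 0.5866 ≈ 0.587
Degrees of freedom = 2 − 1 = 1; critical value at α = 0.05 is 3.841.
Since 0.587 < 3.841, we fail to reject the null hypothesis — the data are consistent with the 1:1 ratio.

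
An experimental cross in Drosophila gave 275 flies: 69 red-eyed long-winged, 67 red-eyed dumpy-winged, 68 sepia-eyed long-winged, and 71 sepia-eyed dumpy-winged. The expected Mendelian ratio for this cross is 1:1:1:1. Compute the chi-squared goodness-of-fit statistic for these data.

The 1:1:1:1 ratio has 4 parts, so with N = 275 the expected counts are:
  red-eyed long-winged: 275 × 1/4 = 68.75
  red-eyed dumpy-winged: 275 × 1/4 = 68.75
  sepia-eyed long-winged: 275 × 1/4 = 68.75
  sepia-eyed dumpy-winged: 275 × 1/4 = 68.75
χ² = Σ (O − E)² / E
  red-eyed long-winged: (69 − 68.75)² / 68.75 = 0.0009
  red-eyed dumpy-winged: (67 − 68.75)² / 68.75 = 0.0445
  sepia-eyed long-winged: (68 − 68.75)² / 68.75 = 0.0082
  sepia-eyed dumpy-winged: (71 − 68.75)² / 68.75 = 0.0736
χ² = 0.0009 + 0.0445 + 0.0082 + 0.0736 = 0.1272 ≈ 0.127

0.127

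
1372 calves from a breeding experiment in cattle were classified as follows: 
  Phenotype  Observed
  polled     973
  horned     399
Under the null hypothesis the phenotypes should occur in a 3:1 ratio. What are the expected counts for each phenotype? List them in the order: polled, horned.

1029, 343

Expected counts for N = 1372 under a 3:1 ratio (total parts = 4):
  polled: 1372 × 3/4 = 1029
  horned: 1372 × 1/4 = 343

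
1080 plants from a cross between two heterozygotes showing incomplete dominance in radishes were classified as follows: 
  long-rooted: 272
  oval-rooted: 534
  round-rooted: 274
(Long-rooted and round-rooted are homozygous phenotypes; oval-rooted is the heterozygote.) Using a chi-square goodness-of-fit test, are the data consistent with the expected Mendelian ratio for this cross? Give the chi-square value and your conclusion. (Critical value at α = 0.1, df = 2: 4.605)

With incomplete dominance, a heterozygote × heterozygote cross gives a 1:2:1 phenotypic ratio.
Expected counts for N = 1080 under a 1:2:1 ratio (total parts = 4):
  long-rooted: 1080 × 1/4 = 270
  oval-rooted: 1080 × 2/4 = 540
  round-rooted: 1080 × 1/4 = 270
χ² = Σ (O − E)² / E
  long-rooted: (272 − 270)² / 270 = 0.0148
  oval-rooted: (534 − 540)² / 540 = 0.0667
  round-rooted: (274 − 270)² / 270 = 0.0593
χ² = 0.0148 + 0.0667 + 0.0593 = 0.1408 ≈ 0.141
Degrees of freedom = 3 − 1 = 2; critical value at α = 0.1 is 4.605.
Since 0.141 < 4.605, we fail to reject the null hypothesis — the data are consistent with the 1:2:1 ratio.

0.141; consistent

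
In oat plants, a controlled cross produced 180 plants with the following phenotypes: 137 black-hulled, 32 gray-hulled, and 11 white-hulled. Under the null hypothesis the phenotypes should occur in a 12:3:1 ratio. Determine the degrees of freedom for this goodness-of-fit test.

A goodness-of-fit test with 3 phenotype classes has df = 3 − 1 = 2.

2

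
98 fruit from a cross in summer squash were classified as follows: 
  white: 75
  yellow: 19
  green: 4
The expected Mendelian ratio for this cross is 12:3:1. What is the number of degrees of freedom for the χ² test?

A goodness-of-fit test with 3 phenotype classes has df = 3 − 1 = 2.

2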